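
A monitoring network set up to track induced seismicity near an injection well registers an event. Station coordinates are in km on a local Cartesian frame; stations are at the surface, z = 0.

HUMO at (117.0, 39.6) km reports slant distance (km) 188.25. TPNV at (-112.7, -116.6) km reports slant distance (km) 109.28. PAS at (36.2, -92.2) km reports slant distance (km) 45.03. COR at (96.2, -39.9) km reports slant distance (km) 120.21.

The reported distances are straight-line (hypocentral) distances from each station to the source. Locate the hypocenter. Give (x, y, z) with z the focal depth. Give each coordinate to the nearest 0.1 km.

Each station gives a sphere (x−x_i)² + (y−y_i)² + z² = d_i² (stations at z=0).
Subtracting the HUMO sphere from TPNV and PAS: z² cancels, leaving linear equations in x and y:
-459.4 x − 312.4 y = 34535.63
-161.6 x − 263.6 y = 27964.48
Solving: x ≈ -5.204, y ≈ -102.896 km (keep extra digits for the depth step; rounded: -5.2, -102.9).
Then from the HUMO sphere: z² = 188.25² − (x − 117.0)² − (y − 39.6)² with x = -5.204, y = -102.896, so z ≈ 14.112 ≈ 14.1 km.

x ≈ -5.2 km, y ≈ -102.9 km, depth ≈ 14.1 km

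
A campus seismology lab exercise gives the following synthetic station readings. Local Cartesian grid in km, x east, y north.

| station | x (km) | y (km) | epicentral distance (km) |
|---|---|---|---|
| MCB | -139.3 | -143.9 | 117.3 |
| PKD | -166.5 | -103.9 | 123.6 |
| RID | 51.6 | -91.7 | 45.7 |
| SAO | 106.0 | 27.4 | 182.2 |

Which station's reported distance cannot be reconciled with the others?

Solve using three stations at a time. Using MCB, PKD, SAO (subtract circle equations pairwise → linear system) gives (x, y) ≈ (-47.3, -71.1).
Distances from that point to each station vs reported:
  MCB: calculated 117.3 vs reported 117.3 → residual 0.0 km
  PKD: calculated 123.6 vs reported 123.6 → residual 0.0 km
  RID: calculated 101.0 vs reported 45.7 → residual 55.3 km
  SAO: calculated 182.2 vs reported 182.2 → residual 0.0 km
MCB, PKD, SAO are mutually consistent (residuals ≈ 0); RID is off by 55.3 km.

RID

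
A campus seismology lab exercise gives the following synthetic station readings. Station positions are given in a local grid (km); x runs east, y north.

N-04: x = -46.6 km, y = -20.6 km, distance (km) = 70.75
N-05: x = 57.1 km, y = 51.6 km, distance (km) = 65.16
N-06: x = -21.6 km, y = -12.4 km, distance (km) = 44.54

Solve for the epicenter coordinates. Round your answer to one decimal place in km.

Circle about each station: (x + 46.6)² + (y + 20.6)² = 70.75²; (x − 57.1)² + (y − 51.6)² = 65.16²; (x + 21.6)² + (y + 12.4)² = 44.54².
Subtracting the N-04 equation from the N-05 and N-06 equations removes the quadratic terms:
207.4 x + 144.4 y = 4086.79
50.0 x + 16.4 y = 1046.15
Solving the 2×2 system: x ≈ 22.0, y ≈ -3.3 km.

x ≈ 22.0 km, y ≈ -3.3 km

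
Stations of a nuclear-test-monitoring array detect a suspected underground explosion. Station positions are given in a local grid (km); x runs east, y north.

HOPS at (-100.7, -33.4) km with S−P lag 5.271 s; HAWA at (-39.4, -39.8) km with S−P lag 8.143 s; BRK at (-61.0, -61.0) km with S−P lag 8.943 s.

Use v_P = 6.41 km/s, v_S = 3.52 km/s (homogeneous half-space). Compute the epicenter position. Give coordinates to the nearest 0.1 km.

Distance from S−P lag: d = Δt · v_P v_S / (v_P − v_S) = Δt · (6.41·3.52)/(6.41−3.52) ≈ 7.8073·Δt.
So d_HOPS = 41.15, d_HAWA = 63.58, d_BRK = 69.82 km.
Circle about each station: (x + 100.7)² + (y + 33.4)² = 41.15²; (x + 39.4)² + (y + 39.8)² = 63.58²; (x + 61.0)² + (y + 61.0)² = 69.82².
Subtracting the HOPS equation from the HAWA and BRK equations removes the quadratic terms:
122.6 x − 12.8 y = -10468.74
79.4 x − 55.2 y = -6995.56
Solving the 2×2 system: x ≈ -84.9, y ≈ 4.6 km.

(-84.9, 4.6)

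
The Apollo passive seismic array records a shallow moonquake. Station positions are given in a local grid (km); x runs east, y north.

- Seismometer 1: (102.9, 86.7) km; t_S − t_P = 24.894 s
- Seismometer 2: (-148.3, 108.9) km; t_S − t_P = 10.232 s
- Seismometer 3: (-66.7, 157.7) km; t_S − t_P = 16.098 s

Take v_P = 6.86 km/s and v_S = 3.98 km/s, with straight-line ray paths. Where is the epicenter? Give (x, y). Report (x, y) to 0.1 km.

Distance from S−P lag: d = Δt · v_P v_S / (v_P − v_S) = Δt · (6.86·3.98)/(6.86−3.98) ≈ 9.4801·Δt.
So d_Seismometer 1 = 236.00, d_Seismometer 2 = 97.00, d_Seismometer 3 = 152.61 km.
Circle about each station: (x − 102.9)² + (y − 86.7)² = 236.00²; (x + 148.3)² + (y − 108.9)² = 97.00²; (x + 66.7)² + (y − 157.7)² = 152.61².
Subtracting pairs of circle equations eliminates x²+y² and gives linear equations (the radical axes):
-502.4 x + 44.4 y = 62033.80
-339.2 x + 142.0 y = 43619.07
Solving the 2×2 system: x ≈ -122.1, y ≈ 15.5 km.

(-122.1, 15.5)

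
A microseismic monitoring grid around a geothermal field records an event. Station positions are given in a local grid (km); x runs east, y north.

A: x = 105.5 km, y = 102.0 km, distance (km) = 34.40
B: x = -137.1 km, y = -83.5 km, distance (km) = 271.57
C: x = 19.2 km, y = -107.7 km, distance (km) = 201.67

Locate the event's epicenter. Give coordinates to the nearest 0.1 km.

(75.0, 86.1)

Circle about each station: (x − 105.5)² + (y − 102.0)² = 34.40²; (x + 137.1)² + (y + 83.5)² = 271.57²; (x − 19.2)² + (y + 107.7)² = 201.67².
Subtracting pairs of circle equations eliminates x²+y² and gives linear equations (the radical axes):
-485.2 x − 371.0 y = -68332.49
-172.6 x − 419.4 y = -49053.75
Solving the 2×2 system: x ≈ 75.0, y ≈ 86.1 km.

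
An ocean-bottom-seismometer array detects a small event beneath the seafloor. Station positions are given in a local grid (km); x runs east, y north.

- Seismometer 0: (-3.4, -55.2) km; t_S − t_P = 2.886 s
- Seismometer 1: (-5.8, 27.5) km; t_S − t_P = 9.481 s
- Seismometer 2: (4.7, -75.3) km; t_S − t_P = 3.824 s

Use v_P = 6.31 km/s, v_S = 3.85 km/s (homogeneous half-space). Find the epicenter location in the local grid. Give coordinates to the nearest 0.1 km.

(-30.9, -62.7)

Distance from S−P lag: d = Δt · v_P v_S / (v_P − v_S) = Δt · (6.31·3.85)/(6.31−3.85) ≈ 9.8754·Δt.
So d_Seismometer 0 = 28.50, d_Seismometer 1 = 93.63, d_Seismometer 2 = 37.76 km.
Circle about each station: (x + 3.4)² + (y + 55.2)² = 28.50²; (x + 5.8)² + (y − 27.5)² = 93.63²; (x − 4.7)² + (y + 75.3)² = 37.76².
Subtracting the Seismometer 0 equation from the Seismometer 1 and Seismometer 2 equations removes the quadratic terms:
-4.8 x + 165.4 y = -10223.04
16.2 x − 40.2 y = 2020.01
Solving the 2×2 system: x ≈ -30.9, y ≈ -62.7 km.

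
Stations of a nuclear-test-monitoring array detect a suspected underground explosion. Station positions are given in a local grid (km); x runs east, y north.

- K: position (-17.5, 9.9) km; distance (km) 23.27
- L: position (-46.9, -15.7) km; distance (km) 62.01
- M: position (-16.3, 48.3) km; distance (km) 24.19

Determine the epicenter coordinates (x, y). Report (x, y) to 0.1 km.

Circle about each station: (x + 17.5)² + (y − 9.9)² = 23.27²; (x + 46.9)² + (y + 15.7)² = 62.01²; (x + 16.3)² + (y − 48.3)² = 24.19².
Subtracting the K equation from the L and M equations removes the quadratic terms:
-58.8 x − 51.2 y = -1261.91
2.4 x + 76.8 y = 2150.66
Solving the 2×2 system: x ≈ -3.0, y ≈ 28.1 km.

(-3.0, 28.1)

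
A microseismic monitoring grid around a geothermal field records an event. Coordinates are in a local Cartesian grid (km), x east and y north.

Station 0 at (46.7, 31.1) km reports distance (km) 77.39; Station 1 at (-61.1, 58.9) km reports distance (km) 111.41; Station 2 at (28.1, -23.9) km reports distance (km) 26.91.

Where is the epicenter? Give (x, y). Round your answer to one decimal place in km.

2.6 km east, -32.5 km north

Circle about each station: (x − 46.7)² + (y − 31.1)² = 77.39²; (x + 61.1)² + (y − 58.9)² = 111.41²; (x − 28.1)² + (y + 23.9)² = 26.91².
Subtracting the Station 0 equation from the Station 1 and Station 2 equations removes the quadratic terms:
-215.6 x + 55.6 y = -2368.66
-37.2 x − 110.0 y = 3477.78
Solving the 2×2 system: x ≈ 2.6, y ≈ -32.5 km.
Check against Station 0 (with the unrounded x, y): √((x − 46.7)²+(y − 31.1)²) = 77.39 ≈ 77.39 km. ✓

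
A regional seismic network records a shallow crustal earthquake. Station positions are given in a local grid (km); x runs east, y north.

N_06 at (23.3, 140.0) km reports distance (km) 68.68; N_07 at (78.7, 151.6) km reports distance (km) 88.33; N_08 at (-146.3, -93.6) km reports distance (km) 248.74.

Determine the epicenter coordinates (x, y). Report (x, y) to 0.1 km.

Circle about each station: (x − 23.3)² + (y − 140.0)² = 68.68²; (x − 78.7)² + (y − 151.6)² = 88.33²; (x + 146.3)² + (y + 93.6)² = 248.74².
Subtracting pairs of circle equations eliminates x²+y² and gives linear equations (the radical axes):
110.8 x + 23.2 y = 5948.11
-339.2 x − 467.2 y = -47132.89
Solving the 2×2 system: x ≈ 38.4, y ≈ 73.0 km.

(38.4, 73.0)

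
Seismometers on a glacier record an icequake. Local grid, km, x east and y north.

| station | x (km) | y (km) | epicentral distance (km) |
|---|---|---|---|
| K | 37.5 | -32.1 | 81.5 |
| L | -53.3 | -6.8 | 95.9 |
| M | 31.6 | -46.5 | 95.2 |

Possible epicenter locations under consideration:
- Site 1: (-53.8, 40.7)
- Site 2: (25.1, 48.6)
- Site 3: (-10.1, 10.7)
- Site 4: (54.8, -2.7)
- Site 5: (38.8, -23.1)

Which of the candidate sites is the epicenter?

Site 2

For each candidate, compare |candidate − station| to the reported distance:
Site 1: residuals K 35.3, L 48.4, M 26.9 → max 48.4 km
Site 2: residuals K 0.1, L 0.1, M 0.1 → max 0.1 km
Site 3: residuals K 17.5, L 49.3, M 24.4 → max 49.3 km
Site 4: residuals K 47.4, L 12.3, M 45.6 → max 47.4 km
Site 5: residuals K 72.4, L 2.4, M 70.7 → max 72.4 km
Only Site 2 has all residuals ≈ 0.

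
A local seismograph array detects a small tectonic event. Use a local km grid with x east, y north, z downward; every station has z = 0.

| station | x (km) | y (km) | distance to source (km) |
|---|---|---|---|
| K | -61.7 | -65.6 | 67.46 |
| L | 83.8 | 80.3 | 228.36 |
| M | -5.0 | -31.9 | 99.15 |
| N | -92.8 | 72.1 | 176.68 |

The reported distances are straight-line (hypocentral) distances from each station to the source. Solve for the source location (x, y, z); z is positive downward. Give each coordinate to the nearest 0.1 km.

Each station gives a sphere (x−x_i)² + (y−y_i)² + z² = d_i² (stations at z=0).
Subtracting the K sphere from L and M: z² cancels, leaving linear equations in x and y:
291.0 x + 291.8 y = -42237.16
113.4 x + 67.4 y = -12347.51
Solving: x ≈ -56.113, y ≈ -88.788 km (keep extra digits for the depth step; rounded: -56.1, -88.8).
Then from the K sphere: z² = 67.46² − (x + 61.7)² − (y + 65.6)² with x = -56.113, y = -88.788, so z ≈ 63.103 ≈ 63.1 km.

(-56.1, -88.8, 63.1)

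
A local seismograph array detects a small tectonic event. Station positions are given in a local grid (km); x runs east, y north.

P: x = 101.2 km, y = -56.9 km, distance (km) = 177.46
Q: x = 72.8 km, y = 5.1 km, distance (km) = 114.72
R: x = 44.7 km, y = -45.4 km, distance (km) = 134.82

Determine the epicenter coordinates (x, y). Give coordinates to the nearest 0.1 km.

(-19.6, 73.1)

Circle about each station: (x − 101.2)² + (y + 56.9)² = 177.46²; (x − 72.8)² + (y − 5.1)² = 114.72²; (x − 44.7)² + (y + 45.4)² = 134.82².
Subtracting pairs of circle equations eliminates x²+y² and gives linear equations (the radical axes):
-56.8 x + 124.0 y = 10178.17
-113.0 x + 23.0 y = 3895.82
Solving the 2×2 system: x ≈ -19.6, y ≈ 73.1 km.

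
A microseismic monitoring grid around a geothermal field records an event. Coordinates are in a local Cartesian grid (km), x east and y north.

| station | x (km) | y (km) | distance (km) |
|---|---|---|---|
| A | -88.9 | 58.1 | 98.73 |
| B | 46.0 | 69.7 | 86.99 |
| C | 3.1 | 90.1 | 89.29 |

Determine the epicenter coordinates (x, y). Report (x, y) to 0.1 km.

Circle about each station: (x + 88.9)² + (y − 58.1)² = 98.73²; (x − 46.0)² + (y − 69.7)² = 86.99²; (x − 3.1)² + (y − 90.1)² = 89.29².
Subtracting the A equation from the B and C equations removes the quadratic terms:
269.8 x + 23.2 y = -2124.38
184.0 x + 64.0 y = -1376.29
Solving the 2×2 system: x ≈ -8.0, y ≈ 1.5 km.
Check against A (with the unrounded x, y): √((x + 88.9)²+(y − 58.1)²) = 98.73 ≈ 98.73 km. ✓

(-8.0, 1.5)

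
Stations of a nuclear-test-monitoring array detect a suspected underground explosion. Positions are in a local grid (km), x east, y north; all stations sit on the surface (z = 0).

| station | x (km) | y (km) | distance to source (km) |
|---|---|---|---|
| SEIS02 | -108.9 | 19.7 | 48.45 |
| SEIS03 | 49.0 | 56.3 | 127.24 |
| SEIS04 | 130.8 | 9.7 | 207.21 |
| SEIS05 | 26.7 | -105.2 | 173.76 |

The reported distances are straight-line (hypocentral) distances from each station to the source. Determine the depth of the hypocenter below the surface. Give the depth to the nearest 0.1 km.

Each station gives a sphere (x−x_i)² + (y−y_i)² + z² = d_i² (stations at z=0).
Subtracting the SEIS02 sphere from SEIS03 and SEIS04: z² cancels, leaving linear equations in x and y:
315.8 x + 73.2 y = -20519.23
479.4 x − 20.0 y = -35633.15
Solving: x ≈ -72.902, y ≈ 34.197 km (keep extra digits for the depth step; rounded: -72.9, 34.2).
Then from the SEIS02 sphere: z² = 48.45² − (x + 108.9)² − (y − 19.7)² with x = -72.902, y = 34.197, so z ≈ 29.007 ≈ 29.0 km.

z ≈ 29.0 km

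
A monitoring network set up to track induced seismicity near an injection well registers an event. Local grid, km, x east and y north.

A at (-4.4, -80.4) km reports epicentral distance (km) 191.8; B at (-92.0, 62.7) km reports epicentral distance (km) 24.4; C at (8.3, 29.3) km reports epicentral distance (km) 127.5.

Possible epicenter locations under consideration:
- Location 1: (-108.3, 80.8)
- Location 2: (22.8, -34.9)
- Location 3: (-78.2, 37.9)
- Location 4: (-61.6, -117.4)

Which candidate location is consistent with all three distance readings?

For each candidate, compare |candidate − station| to the reported distance:
Location 1: residuals A 0.0, B 0.0, C 0.0 → max 0.0 km
Location 2: residuals A 138.8, B 126.3, C 61.7 → max 138.8 km
Location 3: residuals A 52.4, B 4.0, C 40.6 → max 52.4 km
Location 4: residuals A 123.7, B 158.2, C 35.0 → max 158.2 km
Only Location 1 has all residuals ≈ 0.

Location 1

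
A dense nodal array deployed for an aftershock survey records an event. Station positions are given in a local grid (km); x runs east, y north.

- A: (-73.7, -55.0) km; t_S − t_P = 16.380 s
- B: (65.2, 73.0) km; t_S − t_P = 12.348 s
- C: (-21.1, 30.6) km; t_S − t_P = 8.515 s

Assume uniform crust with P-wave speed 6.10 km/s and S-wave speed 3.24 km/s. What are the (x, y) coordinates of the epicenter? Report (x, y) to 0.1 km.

27.0 km east, -3.3 km north

Distance from S−P lag: d = Δt · v_P v_S / (v_P − v_S) = Δt · (6.10·3.24)/(6.10−3.24) ≈ 6.9105·Δt.
So d_A = 113.19, d_B = 85.33, d_C = 58.84 km.
Circle about each station: (x + 73.7)² + (y + 55.0)² = 113.19²; (x − 65.2)² + (y − 73.0)² = 85.33²; (x + 21.1)² + (y − 30.6)² = 58.84².
Subtracting pairs of circle equations eliminates x²+y² and gives linear equations (the radical axes):
277.8 x + 256.0 y = 6654.12
105.2 x + 171.2 y = 2274.71
Solving the 2×2 system: x ≈ 27.0, y ≈ -3.3 km.
Check against A (with the unrounded x, y): √((x + 73.7)²+(y + 55.0)²) = 113.19 ≈ 113.19 km. ✓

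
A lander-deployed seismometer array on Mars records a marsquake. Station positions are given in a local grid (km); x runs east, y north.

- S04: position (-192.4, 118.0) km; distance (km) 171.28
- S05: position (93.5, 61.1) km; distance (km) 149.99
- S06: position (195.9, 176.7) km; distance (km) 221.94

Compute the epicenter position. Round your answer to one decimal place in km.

Circle about each station: (x + 192.4)² + (y − 118.0)² = 171.28²; (x − 93.5)² + (y − 61.1)² = 149.99²; (x − 195.9)² + (y − 176.7)² = 221.94².
Subtracting the S04 equation from the S05 and S06 equations removes the quadratic terms:
571.8 x − 113.8 y = -31626.46
776.6 x + 117.4 y = -1262.59
Solving the 2×2 system: x ≈ -24.8, y ≈ 153.3 km.
Check against S04 (with the unrounded x, y): √((x + 192.4)²+(y − 118.0)²) = 171.28 ≈ 171.28 km. ✓

-24.8 km east, 153.3 km north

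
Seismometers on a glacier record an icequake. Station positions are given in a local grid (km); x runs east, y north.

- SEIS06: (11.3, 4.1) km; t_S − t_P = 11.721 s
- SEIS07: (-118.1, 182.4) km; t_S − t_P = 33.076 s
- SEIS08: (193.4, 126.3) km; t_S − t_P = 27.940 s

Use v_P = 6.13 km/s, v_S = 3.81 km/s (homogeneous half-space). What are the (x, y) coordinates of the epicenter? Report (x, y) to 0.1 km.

Distance from S−P lag: d = Δt · v_P v_S / (v_P − v_S) = Δt · (6.13·3.81)/(6.13−3.81) ≈ 10.0669·Δt.
So d_SEIS06 = 117.99, d_SEIS07 = 332.97, d_SEIS08 = 281.27 km.
Circle about each station: (x − 11.3)² + (y − 4.1)² = 117.99²; (x + 118.1)² + (y − 182.4)² = 332.97²; (x − 193.4)² + (y − 126.3)² = 281.27².
Subtracting pairs of circle equations eliminates x²+y² and gives linear equations (the radical axes):
-258.8 x + 356.6 y = -49874.51
364.2 x + 244.4 y = -11980.42
Solving the 2×2 system: x ≈ 41.0, y ≈ -110.1 km.
Check against SEIS06 (with the unrounded x, y): √((x − 11.3)²+(y − 4.1)²) = 118.01 ≈ 117.99 km. ✓

x ≈ 41.0 km, y ≈ -110.1 km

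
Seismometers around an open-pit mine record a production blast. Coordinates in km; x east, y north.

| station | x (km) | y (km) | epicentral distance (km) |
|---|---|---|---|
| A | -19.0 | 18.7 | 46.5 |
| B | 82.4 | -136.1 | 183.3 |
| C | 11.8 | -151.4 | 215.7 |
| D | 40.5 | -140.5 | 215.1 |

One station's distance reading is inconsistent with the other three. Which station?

B

Solve using three stations at a time. Using A, C, D (subtract circle equations pairwise → linear system) gives (x, y) ≈ (-46.2, 56.3).
Distances from that point to each station vs reported:
  A: calculated 46.4 vs reported 46.5 → residual 0.1 km
  B: calculated 231.4 vs reported 183.3 → residual 48.1 km
  C: calculated 215.7 vs reported 215.7 → residual 0.0 km
  D: calculated 215.1 vs reported 215.1 → residual 0.0 km
A, C, D are mutually consistent (residuals ≈ 0); B is off by 48.1 km.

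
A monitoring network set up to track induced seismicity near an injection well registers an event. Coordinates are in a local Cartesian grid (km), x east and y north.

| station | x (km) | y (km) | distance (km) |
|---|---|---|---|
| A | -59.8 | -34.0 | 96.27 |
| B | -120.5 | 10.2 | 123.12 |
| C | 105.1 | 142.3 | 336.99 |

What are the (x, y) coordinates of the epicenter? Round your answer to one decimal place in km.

x ≈ -115.1 km, y ≈ -112.8 km

Circle about each station: (x + 59.8)² + (y + 34.0)² = 96.27²; (x + 120.5)² + (y − 10.2)² = 123.12²; (x − 105.1)² + (y − 142.3)² = 336.99².
Subtracting the A equation from the B and C equations removes the quadratic terms:
-121.4 x + 88.4 y = 4001.63
329.8 x + 352.6 y = -77731.09
Solving the 2×2 system: x ≈ -115.1, y ≈ -112.8 km.
Check against A (with the unrounded x, y): √((x + 59.8)²+(y + 34.0)²) = 96.26 ≈ 96.27 km. ✓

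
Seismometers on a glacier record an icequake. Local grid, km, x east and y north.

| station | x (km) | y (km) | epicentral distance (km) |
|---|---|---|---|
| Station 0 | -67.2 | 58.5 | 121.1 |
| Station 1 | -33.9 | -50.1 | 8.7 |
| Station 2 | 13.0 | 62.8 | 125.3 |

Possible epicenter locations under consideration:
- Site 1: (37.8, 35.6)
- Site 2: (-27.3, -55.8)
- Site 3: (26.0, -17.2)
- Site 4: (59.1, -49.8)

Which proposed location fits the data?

Site 2

For each candidate, compare |candidate − station| to the reported distance:
Site 1: residuals Station 0 13.6, Station 1 103.0, Station 2 88.5 → max 103.0 km
Site 2: residuals Station 0 0.0, Station 1 0.0, Station 2 0.0 → max 0.0 km
Site 3: residuals Station 0 1.0, Station 1 59.6, Station 2 44.3 → max 59.6 km
Site 4: residuals Station 0 45.3, Station 1 84.3, Station 2 3.6 → max 84.3 km
Only Site 2 has all residuals ≈ 0.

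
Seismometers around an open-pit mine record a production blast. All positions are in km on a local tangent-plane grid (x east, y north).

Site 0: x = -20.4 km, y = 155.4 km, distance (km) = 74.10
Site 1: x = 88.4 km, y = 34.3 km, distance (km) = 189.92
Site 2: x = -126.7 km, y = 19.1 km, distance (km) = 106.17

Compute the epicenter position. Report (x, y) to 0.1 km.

Circle about each station: (x + 20.4)² + (y − 155.4)² = 74.10²; (x − 88.4)² + (y − 34.3)² = 189.92²; (x + 126.7)² + (y − 19.1)² = 106.17².
Subtracting the Site 0 equation from the Site 1 and Site 2 equations removes the quadratic terms:
217.6 x − 242.2 y = -46153.07
-212.6 x − 272.6 y = -13928.88
Solving the 2×2 system: x ≈ -83.1, y ≈ 115.9 km.

(-83.1, 115.9)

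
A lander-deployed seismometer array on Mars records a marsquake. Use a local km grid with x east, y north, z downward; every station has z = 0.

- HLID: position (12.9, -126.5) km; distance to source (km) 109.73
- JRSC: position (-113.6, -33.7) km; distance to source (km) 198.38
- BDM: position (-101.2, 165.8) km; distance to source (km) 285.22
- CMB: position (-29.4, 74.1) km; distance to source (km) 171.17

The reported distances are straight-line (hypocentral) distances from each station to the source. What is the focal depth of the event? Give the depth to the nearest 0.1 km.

Each station gives a sphere (x−x_i)² + (y−y_i)² + z² = d_i² (stations at z=0).
Subtracting the HLID sphere from JRSC and BDM: z² cancels, leaving linear equations in x and y:
-253.0 x + 185.6 y = -29441.96
-228.2 x + 584.6 y = -47747.36
Solving: x ≈ 79.108, y ≈ -50.795 km (keep extra digits for the depth step; rounded: 79.1, -50.8).
Then from the HLID sphere: z² = 109.73² − (x − 12.9)² − (y + 126.5)² with x = 79.108, y = -50.795, so z ≈ 43.885 ≈ 43.9 km.

z ≈ 43.9 km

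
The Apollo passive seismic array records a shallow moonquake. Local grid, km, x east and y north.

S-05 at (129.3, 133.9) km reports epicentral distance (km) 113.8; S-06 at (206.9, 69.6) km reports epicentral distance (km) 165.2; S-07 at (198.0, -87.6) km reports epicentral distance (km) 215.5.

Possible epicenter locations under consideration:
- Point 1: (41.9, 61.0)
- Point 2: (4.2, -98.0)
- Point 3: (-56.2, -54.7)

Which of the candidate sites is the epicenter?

For each candidate, compare |candidate − station| to the reported distance:
Point 1: residuals S-05 0.0, S-06 0.0, S-07 0.0 → max 0.0 km
Point 2: residuals S-05 149.7, S-06 97.8, S-07 21.4 → max 149.7 km
Point 3: residuals S-05 150.7, S-06 125.8, S-07 40.8 → max 150.7 km
Only Point 1 has all residuals ≈ 0.

Point 1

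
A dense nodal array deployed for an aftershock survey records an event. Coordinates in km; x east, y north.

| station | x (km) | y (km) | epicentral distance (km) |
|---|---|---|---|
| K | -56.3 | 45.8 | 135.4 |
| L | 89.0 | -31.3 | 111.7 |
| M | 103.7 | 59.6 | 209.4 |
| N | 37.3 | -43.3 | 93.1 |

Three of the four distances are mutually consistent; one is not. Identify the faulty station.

L

Solve using three stations at a time. Using K, M, N (subtract circle equations pairwise → linear system) gives (x, y) ≈ (-43.8, -89.0).
Distances from that point to each station vs reported:
  K: calculated 135.4 vs reported 135.4 → residual 0.0 km
  L: calculated 144.8 vs reported 111.7 → residual 33.1 km
  M: calculated 209.4 vs reported 209.4 → residual 0.0 km
  N: calculated 93.1 vs reported 93.1 → residual 0.0 km
K, M, N are mutually consistent (residuals ≈ 0); L is off by 33.1 km.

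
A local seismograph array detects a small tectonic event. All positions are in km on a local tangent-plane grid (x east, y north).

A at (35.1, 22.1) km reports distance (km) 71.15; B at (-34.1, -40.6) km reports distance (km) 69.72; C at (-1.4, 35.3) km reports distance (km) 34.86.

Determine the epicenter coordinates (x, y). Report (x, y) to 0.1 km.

x ≈ -35.7 km, y ≈ 29.1 km

Circle about each station: (x − 35.1)² + (y − 22.1)² = 71.15²; (x + 34.1)² + (y + 40.6)² = 69.72²; (x + 1.4)² + (y − 35.3)² = 34.86².
Subtracting pairs of circle equations eliminates x²+y² and gives linear equations (the radical axes):
-138.4 x − 125.4 y = 1292.19
-73.0 x + 26.4 y = 3374.73
Solving the 2×2 system: x ≈ -35.7, y ≈ 29.1 km.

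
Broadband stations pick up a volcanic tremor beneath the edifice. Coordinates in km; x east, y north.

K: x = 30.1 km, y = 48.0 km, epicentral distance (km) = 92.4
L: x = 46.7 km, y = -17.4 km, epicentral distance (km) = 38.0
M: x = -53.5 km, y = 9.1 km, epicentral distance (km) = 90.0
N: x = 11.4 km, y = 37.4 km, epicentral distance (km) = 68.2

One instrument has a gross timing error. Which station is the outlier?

N

Solve using three stations at a time. Using K, L, M (subtract circle equations pairwise → linear system) gives (x, y) ≈ (19.3, -43.8).
Distances from that point to each station vs reported:
  K: calculated 92.4 vs reported 92.4 → residual 0.0 km
  L: calculated 38.0 vs reported 38.0 → residual 0.0 km
  M: calculated 90.0 vs reported 90.0 → residual 0.0 km
  N: calculated 81.6 vs reported 68.2 → residual 13.4 km
K, L, M are mutually consistent (residuals ≈ 0); N is off by 13.4 km.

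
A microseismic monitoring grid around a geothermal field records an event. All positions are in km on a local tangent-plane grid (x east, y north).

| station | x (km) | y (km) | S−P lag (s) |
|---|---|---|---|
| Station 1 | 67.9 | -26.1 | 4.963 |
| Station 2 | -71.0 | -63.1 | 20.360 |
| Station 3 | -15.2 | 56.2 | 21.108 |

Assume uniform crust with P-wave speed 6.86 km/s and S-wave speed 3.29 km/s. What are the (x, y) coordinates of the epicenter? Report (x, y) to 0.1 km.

Distance from S−P lag: d = Δt · v_P v_S / (v_P − v_S) = Δt · (6.86·3.29)/(6.86−3.29) ≈ 6.3220·Δt.
So d_Station 1 = 31.38, d_Station 2 = 128.72, d_Station 3 = 133.44 km.
Circle about each station: (x − 67.9)² + (y + 26.1)² = 31.38²; (x + 71.0)² + (y + 63.1)² = 128.72²; (x + 15.2)² + (y − 56.2)² = 133.44².
Subtracting pairs of circle equations eliminates x²+y² and gives linear equations (the radical axes):
-277.8 x − 74.0 y = -11853.14
-166.2 x + 164.6 y = -18723.67
Solving the 2×2 system: x ≈ 57.5, y ≈ -55.7 km.

(57.5, -55.7)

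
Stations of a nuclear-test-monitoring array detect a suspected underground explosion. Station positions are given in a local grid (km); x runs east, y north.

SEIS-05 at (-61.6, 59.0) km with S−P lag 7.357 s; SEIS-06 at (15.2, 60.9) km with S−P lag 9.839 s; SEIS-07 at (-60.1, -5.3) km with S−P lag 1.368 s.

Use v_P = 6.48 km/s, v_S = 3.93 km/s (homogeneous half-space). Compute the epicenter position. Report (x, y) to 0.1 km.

x ≈ -49.1 km, y ≈ -13.4 km

Distance from S−P lag: d = Δt · v_P v_S / (v_P − v_S) = Δt · (6.48·3.93)/(6.48−3.93) ≈ 9.9868·Δt.
So d_SEIS-05 = 73.47, d_SEIS-06 = 98.26, d_SEIS-07 = 13.66 km.
Circle about each station: (x + 61.6)² + (y − 59.0)² = 73.47²; (x − 15.2)² + (y − 60.9)² = 98.26²; (x + 60.1)² + (y + 5.3)² = 13.66².
Subtracting the SEIS-05 equation from the SEIS-06 and SEIS-07 equations removes the quadratic terms:
153.6 x + 3.8 y = -7592.90
3.0 x − 128.6 y = 1575.79
Solving the 2×2 system: x ≈ -49.1, y ≈ -13.4 km.
Check against SEIS-05 (with the unrounded x, y): √((x + 61.6)²+(y − 59.0)²) = 73.47 ≈ 73.47 km. ✓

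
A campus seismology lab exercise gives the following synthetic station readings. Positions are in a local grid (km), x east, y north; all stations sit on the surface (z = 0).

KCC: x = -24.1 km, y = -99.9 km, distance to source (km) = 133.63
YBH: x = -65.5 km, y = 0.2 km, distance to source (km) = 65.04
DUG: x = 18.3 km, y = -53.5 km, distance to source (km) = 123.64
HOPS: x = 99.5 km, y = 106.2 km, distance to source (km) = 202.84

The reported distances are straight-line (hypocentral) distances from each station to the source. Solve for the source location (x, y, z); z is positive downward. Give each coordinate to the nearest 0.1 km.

(-66.6, 9.2, 64.4)

Each station gives a sphere (x−x_i)² + (y−y_i)² + z² = d_i² (stations at z=0).
Subtracting the KCC sphere from YBH and DUG: z² cancels, leaving linear equations in x and y:
-82.8 x + 200.2 y = 7356.25
84.8 x + 92.8 y = -4793.55
Solving: x ≈ -66.597, y ≈ 9.201 km (keep extra digits for the depth step; rounded: -66.6, 9.2).
Then from the KCC sphere: z² = 133.63² − (x + 24.1)² − (y + 99.9)² with x = -66.597, y = 9.201, so z ≈ 64.405 ≈ 64.4 km.
Check against HOPS (with the unrounded solution): distance 202.84 ≈ 202.84 km. ✓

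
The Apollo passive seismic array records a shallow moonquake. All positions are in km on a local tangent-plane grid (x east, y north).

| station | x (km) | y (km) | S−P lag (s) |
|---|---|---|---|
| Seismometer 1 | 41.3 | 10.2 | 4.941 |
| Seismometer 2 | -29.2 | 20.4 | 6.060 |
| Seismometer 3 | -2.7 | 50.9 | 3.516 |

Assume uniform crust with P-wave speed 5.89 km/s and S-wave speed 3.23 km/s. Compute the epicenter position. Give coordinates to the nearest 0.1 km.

(12.8, 31.1)

Distance from S−P lag: d = Δt · v_P v_S / (v_P − v_S) = Δt · (5.89·3.23)/(5.89−3.23) ≈ 7.1521·Δt.
So d_Seismometer 1 = 35.34, d_Seismometer 2 = 43.34, d_Seismometer 3 = 25.15 km.
Circle about each station: (x − 41.3)² + (y − 10.2)² = 35.34²; (x + 29.2)² + (y − 20.4)² = 43.34²; (x + 2.7)² + (y − 50.9)² = 25.15².
Subtracting pairs of circle equations eliminates x²+y² and gives linear equations (the radical axes):
-141.0 x + 20.4 y = -1170.37
-88.0 x + 81.4 y = 1404.76
Solving the 2×2 system: x ≈ 12.8, y ≈ 31.1 km.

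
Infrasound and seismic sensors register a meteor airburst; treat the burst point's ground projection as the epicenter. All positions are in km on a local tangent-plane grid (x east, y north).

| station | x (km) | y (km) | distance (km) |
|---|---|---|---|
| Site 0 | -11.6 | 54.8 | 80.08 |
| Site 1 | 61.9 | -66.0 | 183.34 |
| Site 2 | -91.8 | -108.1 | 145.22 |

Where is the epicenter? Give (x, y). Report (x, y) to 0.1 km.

Circle about each station: (x + 11.6)² + (y − 54.8)² = 80.08²; (x − 61.9)² + (y + 66.0)² = 183.34²; (x + 91.8)² + (y + 108.1)² = 145.22².
Subtracting the Site 0 equation from the Site 1 and Site 2 equations removes the quadratic terms:
147.0 x − 241.6 y = -22150.74
-160.4 x − 325.8 y = 2299.21
Solving the 2×2 system: x ≈ -89.7, y ≈ 37.1 km.

x ≈ -89.7 km, y ≈ 37.1 km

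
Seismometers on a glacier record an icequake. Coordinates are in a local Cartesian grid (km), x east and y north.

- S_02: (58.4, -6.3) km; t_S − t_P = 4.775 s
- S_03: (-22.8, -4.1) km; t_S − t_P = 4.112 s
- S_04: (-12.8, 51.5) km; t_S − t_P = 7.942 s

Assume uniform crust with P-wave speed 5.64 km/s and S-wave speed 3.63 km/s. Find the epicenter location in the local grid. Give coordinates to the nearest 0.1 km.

13.5 km east, -25.0 km north

Distance from S−P lag: d = Δt · v_P v_S / (v_P − v_S) = Δt · (5.64·3.63)/(5.64−3.63) ≈ 10.1857·Δt.
So d_S_02 = 48.64, d_S_03 = 41.88, d_S_04 = 80.89 km.
Circle about each station: (x − 58.4)² + (y + 6.3)² = 48.64²; (x + 22.8)² + (y + 4.1)² = 41.88²; (x + 12.8)² + (y − 51.5)² = 80.89².
Subtracting pairs of circle equations eliminates x²+y² and gives linear equations (the radical axes):
-162.4 x + 4.4 y = -2301.68
-142.4 x + 115.6 y = -4811.50
Solving the 2×2 system: x ≈ 13.5, y ≈ -25.0 km.
Check against S_02 (with the unrounded x, y): √((x − 58.4)²+(y + 6.3)²) = 48.64 ≈ 48.64 km. ✓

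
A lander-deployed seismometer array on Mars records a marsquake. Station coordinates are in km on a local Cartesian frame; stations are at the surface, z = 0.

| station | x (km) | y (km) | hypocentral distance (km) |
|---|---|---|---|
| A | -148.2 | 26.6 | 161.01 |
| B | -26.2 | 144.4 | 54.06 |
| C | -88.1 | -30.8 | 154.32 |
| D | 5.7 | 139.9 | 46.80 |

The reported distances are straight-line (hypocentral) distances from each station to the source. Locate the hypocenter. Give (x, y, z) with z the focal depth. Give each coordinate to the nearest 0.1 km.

Each station gives a sphere (x−x_i)² + (y−y_i)² + z² = d_i² (stations at z=0).
Subtracting the A sphere from B and C: z² cancels, leaving linear equations in x and y:
244.0 x + 235.6 y = 21868.74
120.2 x − 114.8 y = -11850.99
Solving: x ≈ -4.998, y ≈ 97.998 km (keep extra digits for the depth step; rounded: -5.0, 98.0).
Then from the A sphere: z² = 161.01² − (x + 148.2)² − (y − 26.6)² with x = -4.998, y = 97.998, so z ≈ 17.881 ≈ 17.9 km.
Check against D (with the unrounded solution): distance 46.80 ≈ 46.80 km. ✓

x ≈ -5.0 km, y ≈ 98.0 km, depth ≈ 17.9 km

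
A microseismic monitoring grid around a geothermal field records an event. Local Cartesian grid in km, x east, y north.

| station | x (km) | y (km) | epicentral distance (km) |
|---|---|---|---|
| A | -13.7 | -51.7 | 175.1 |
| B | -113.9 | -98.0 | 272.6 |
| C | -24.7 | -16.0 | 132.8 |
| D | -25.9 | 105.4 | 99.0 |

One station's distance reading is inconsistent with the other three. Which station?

Solve using three stations at a time. Using A, B, D (subtract circle equations pairwise → linear system) gives (x, y) ≈ (73.0, 100.4).
Distances from that point to each station vs reported:
  A: calculated 175.1 vs reported 175.1 → residual 0.0 km
  B: calculated 272.6 vs reported 272.6 → residual 0.0 km
  C: calculated 152.0 vs reported 132.8 → residual 19.2 km
  D: calculated 99.0 vs reported 99.0 → residual 0.0 km
A, B, D are mutually consistent (residuals ≈ 0); C is off by 19.2 km.

C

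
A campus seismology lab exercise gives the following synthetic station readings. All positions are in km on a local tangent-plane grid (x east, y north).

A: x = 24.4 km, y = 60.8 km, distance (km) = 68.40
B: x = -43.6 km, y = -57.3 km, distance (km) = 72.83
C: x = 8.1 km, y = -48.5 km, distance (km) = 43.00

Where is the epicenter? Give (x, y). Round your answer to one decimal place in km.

Circle about each station: (x − 24.4)² + (y − 60.8)² = 68.40²; (x + 43.6)² + (y + 57.3)² = 72.83²; (x − 8.1)² + (y + 48.5)² = 43.00².
Subtracting pairs of circle equations eliminates x²+y² and gives linear equations (the radical axes):
-136.0 x − 236.2 y = 266.60
-32.6 x − 218.6 y = 955.42
Solving the 2×2 system: x ≈ 7.6, y ≈ -5.5 km.
Check against A (with the unrounded x, y): √((x − 24.4)²+(y − 60.8)²) = 68.40 ≈ 68.40 km. ✓

x ≈ 7.6 km, y ≈ -5.5 km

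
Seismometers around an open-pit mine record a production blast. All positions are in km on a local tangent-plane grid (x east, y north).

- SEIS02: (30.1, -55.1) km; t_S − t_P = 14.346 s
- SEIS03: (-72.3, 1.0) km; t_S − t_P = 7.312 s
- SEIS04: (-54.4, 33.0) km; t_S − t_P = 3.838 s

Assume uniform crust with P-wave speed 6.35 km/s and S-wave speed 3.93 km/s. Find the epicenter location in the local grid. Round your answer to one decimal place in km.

Distance from S−P lag: d = Δt · v_P v_S / (v_P − v_S) = Δt · (6.35·3.93)/(6.35−3.93) ≈ 10.3122·Δt.
So d_SEIS02 = 147.94, d_SEIS03 = 75.40, d_SEIS04 = 39.58 km.
Circle about each station: (x − 30.1)² + (y + 55.1)² = 147.94²; (x + 72.3)² + (y − 1.0)² = 75.40²; (x + 54.4)² + (y − 33.0)² = 39.58².
Subtracting the SEIS02 equation from the SEIS03 and SEIS04 equations removes the quadratic terms:
-204.8 x + 112.2 y = 17487.35
-169.0 x + 176.2 y = 20426.01
Solving the 2×2 system: x ≈ -46.1, y ≈ 71.7 km.

x ≈ -46.1 km, y ≈ 71.7 km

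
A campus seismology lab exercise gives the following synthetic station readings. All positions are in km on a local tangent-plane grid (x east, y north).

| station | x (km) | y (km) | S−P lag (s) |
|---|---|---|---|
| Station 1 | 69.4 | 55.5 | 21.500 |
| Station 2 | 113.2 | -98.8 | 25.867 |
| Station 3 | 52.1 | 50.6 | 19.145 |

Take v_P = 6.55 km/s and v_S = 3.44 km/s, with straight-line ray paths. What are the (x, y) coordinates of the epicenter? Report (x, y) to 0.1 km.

x ≈ -61.0 km, y ≈ -29.7 km

Distance from S−P lag: d = Δt · v_P v_S / (v_P − v_S) = Δt · (6.55·3.44)/(6.55−3.44) ≈ 7.2450·Δt.
So d_Station 1 = 155.77, d_Station 2 = 187.41, d_Station 3 = 138.71 km.
Circle about each station: (x − 69.4)² + (y − 55.5)² = 155.77²; (x − 113.2)² + (y + 98.8)² = 187.41²; (x − 52.1)² + (y − 50.6)² = 138.71².
Subtracting the Station 1 equation from the Station 2 and Station 3 equations removes the quadratic terms:
87.6 x − 308.6 y = 3820.85
-34.6 x − 9.8 y = 2401.99
Solving the 2×2 system: x ≈ -61.0, y ≈ -29.7 km.
Check against Station 1 (with the unrounded x, y): √((x − 69.4)²+(y − 55.5)²) = 155.77 ≈ 155.77 km. ✓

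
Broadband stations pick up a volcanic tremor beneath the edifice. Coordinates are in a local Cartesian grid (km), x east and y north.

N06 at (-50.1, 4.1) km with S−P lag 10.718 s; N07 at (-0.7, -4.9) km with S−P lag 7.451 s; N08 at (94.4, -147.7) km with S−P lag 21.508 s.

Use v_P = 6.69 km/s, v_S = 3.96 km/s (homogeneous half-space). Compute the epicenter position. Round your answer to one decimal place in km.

(41.1, 54.1)

Distance from S−P lag: d = Δt · v_P v_S / (v_P − v_S) = Δt · (6.69·3.96)/(6.69−3.96) ≈ 9.7042·Δt.
So d_N06 = 104.01, d_N07 = 72.31, d_N08 = 208.72 km.
Circle about each station: (x + 50.1)² + (y − 4.1)² = 104.01²; (x + 0.7)² + (y + 4.9)² = 72.31²; (x − 94.4)² + (y + 147.7)² = 208.72².
Subtracting pairs of circle equations eliminates x²+y² and gives linear equations (the radical axes):
98.8 x − 18.0 y = 3087.02
289.0 x − 303.6 y = -4546.13
Solving the 2×2 system: x ≈ 41.1, y ≈ 54.1 km.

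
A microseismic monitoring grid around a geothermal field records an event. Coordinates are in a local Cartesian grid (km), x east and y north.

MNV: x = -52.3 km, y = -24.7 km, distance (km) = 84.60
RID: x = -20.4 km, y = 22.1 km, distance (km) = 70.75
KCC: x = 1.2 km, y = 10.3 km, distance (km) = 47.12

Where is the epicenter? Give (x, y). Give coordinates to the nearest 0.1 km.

32.3 km east, -25.1 km north

Circle about each station: (x + 52.3)² + (y + 24.7)² = 84.60²; (x + 20.4)² + (y − 22.1)² = 70.75²; (x − 1.2)² + (y − 10.3)² = 47.12².
Subtracting the MNV equation from the RID and KCC equations removes the quadratic terms:
63.8 x + 93.6 y = -289.21
107.0 x + 70.0 y = 1699.02
Solving the 2×2 system: x ≈ 32.3, y ≈ -25.1 km.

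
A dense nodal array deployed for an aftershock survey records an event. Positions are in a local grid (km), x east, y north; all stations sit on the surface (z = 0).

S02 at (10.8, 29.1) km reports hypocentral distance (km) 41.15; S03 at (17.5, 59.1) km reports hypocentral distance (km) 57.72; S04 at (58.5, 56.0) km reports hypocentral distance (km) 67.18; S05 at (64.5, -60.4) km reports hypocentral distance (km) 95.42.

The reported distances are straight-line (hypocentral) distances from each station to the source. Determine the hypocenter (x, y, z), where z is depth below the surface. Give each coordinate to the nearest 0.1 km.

(20.4, 15.4, 37.6)

Each station gives a sphere (x−x_i)² + (y−y_i)² + z² = d_i² (stations at z=0).
Subtracting the S02 sphere from S03 and S04: z² cancels, leaving linear equations in x and y:
13.4 x + 60.0 y = 1197.33
95.4 x + 53.8 y = 2774.97
Solving: x ≈ 20.404, y ≈ 15.399 km (keep extra digits for the depth step; rounded: 20.4, 15.4).
Then from the S02 sphere: z² = 41.15² − (x − 10.8)² − (y − 29.1)² with x = 20.404, y = 15.399, so z ≈ 37.595 ≈ 37.6 km.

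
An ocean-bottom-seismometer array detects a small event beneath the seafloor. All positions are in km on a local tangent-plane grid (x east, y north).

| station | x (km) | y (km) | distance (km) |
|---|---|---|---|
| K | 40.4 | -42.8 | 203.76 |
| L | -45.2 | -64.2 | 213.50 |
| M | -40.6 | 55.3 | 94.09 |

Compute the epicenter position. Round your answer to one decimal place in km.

Circle about each station: (x − 40.4)² + (y + 42.8)² = 203.76²; (x + 45.2)² + (y + 64.2)² = 213.50²; (x + 40.6)² + (y − 55.3)² = 94.09².
Subtracting the K equation from the L and M equations removes the quadratic terms:
-171.2 x − 42.8 y = -1363.43
-162.0 x + 196.2 y = 33907.66
Solving the 2×2 system: x ≈ -29.2, y ≈ 148.7 km.

x ≈ -29.2 km, y ≈ 148.7 km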